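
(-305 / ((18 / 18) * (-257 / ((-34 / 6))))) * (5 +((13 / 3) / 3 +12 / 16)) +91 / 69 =-30045113 / 638388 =-47.06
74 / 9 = 8.22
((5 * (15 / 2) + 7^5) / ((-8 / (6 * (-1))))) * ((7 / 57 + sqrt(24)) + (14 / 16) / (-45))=23818123 / 18240 + 101067 * sqrt(6) / 4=63196.46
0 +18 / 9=2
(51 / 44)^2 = 2601 / 1936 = 1.34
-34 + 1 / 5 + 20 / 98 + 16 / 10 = -7839 / 245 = -32.00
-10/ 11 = -0.91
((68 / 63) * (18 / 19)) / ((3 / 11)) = 1496 / 399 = 3.75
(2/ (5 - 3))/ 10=1/ 10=0.10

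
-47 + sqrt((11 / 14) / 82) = -47 + sqrt(3157) / 574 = -46.90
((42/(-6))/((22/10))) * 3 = -9.55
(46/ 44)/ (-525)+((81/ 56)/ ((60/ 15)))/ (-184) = -134537/ 34003200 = -0.00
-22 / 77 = -2 / 7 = -0.29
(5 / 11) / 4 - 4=-171 / 44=-3.89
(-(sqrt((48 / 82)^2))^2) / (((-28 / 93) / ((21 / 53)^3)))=17717616 / 250262237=0.07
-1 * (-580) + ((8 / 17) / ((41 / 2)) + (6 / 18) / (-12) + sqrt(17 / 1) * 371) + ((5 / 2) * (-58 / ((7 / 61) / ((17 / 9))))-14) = -291.08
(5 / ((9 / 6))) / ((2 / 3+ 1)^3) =18 / 25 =0.72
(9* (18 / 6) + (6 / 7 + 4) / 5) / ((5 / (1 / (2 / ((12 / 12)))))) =2.80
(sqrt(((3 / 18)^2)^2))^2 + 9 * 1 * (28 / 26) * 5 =816493 / 16848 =48.46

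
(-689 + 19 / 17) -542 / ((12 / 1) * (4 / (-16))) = -25868 / 51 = -507.22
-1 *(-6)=6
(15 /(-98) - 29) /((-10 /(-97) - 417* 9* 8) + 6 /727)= 201472783 /207490951192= 0.00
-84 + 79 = -5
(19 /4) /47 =19 /188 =0.10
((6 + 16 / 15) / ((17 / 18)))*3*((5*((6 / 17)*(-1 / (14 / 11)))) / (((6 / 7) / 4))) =-41976 / 289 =-145.25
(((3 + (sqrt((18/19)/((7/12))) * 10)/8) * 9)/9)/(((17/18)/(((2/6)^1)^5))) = 5 * sqrt(798)/20349 + 2/153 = 0.02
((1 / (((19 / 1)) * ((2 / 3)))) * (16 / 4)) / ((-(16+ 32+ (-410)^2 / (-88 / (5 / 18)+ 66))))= 99 / 195077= 0.00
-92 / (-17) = 92 / 17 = 5.41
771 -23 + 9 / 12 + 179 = 3711 / 4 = 927.75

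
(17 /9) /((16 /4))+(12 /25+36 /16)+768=347041 /450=771.20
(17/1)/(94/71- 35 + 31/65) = -78455/153214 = -0.51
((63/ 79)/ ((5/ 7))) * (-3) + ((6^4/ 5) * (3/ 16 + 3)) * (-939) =-306443034/ 395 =-775805.15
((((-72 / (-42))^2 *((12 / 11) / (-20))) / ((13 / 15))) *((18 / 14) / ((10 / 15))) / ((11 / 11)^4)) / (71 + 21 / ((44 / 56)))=-17496 / 4793425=-0.00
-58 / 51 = -1.14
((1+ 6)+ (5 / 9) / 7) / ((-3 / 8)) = -18.88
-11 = -11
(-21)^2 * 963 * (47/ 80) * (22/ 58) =219561111/ 2320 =94638.41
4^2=16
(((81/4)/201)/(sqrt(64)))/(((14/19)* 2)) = 0.01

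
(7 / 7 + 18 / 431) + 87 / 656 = 1.17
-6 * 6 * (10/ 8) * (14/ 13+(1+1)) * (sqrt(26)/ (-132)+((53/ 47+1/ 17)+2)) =-4582800/ 10387+150 * sqrt(26)/ 143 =-435.86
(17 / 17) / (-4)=-1 / 4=-0.25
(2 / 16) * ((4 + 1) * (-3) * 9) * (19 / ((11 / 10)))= -12825 / 44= -291.48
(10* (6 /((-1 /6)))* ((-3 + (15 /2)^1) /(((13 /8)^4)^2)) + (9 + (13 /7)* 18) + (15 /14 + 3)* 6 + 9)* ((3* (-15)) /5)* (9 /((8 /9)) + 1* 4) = -247028672928987 /45680920376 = -5407.70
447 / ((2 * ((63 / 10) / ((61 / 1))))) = 45445 / 21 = 2164.05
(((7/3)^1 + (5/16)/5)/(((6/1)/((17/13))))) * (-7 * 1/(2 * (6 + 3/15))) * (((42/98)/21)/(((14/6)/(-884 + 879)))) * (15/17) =14375/1263808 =0.01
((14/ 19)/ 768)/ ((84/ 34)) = 17/ 43776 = 0.00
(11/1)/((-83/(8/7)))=-88/581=-0.15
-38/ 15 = -2.53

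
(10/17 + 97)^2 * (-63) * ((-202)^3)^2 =-11779898222196804192192/289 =-40760893502411087170.21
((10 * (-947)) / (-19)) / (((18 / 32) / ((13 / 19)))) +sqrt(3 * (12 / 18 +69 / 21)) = sqrt(581) / 7 +1969760 / 3249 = 609.71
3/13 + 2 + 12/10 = 223/65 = 3.43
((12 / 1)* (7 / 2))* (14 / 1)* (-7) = -4116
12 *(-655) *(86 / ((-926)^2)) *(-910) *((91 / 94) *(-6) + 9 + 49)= 377224547700 / 10075343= 37440.37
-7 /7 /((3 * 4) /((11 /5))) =-0.18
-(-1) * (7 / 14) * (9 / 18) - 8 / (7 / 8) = -249 / 28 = -8.89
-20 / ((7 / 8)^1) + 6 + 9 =-55 / 7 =-7.86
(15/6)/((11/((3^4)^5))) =17433922005/22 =792451000.23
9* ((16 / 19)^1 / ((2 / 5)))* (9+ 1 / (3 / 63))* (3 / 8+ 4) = 2486.84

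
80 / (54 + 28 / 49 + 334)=0.21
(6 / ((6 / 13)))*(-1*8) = -104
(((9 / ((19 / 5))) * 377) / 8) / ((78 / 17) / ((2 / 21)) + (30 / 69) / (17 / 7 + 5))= 86233095 / 37267132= 2.31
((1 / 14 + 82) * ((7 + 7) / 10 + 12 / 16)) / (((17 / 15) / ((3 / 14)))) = 444663 / 13328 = 33.36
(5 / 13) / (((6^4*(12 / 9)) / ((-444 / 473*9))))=-185 / 98384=-0.00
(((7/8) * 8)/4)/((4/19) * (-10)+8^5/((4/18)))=19/1600928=0.00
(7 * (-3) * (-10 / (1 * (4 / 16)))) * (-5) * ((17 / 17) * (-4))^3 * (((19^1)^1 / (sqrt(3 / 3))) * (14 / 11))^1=6500072.73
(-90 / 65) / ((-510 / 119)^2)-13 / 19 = -9381 / 12350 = -0.76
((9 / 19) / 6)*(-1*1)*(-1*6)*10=4.74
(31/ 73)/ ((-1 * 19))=-31/ 1387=-0.02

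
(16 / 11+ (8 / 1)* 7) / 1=632 / 11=57.45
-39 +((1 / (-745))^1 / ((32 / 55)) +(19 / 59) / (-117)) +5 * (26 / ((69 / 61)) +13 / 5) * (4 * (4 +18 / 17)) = 2549.65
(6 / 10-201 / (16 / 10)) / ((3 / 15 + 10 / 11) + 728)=-18337 / 106936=-0.17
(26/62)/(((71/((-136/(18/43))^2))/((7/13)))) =59848432/178281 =335.70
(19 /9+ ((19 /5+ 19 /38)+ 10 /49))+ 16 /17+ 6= 1016321 /74970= 13.56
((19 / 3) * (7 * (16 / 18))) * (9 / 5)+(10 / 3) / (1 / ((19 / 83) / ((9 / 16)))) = 810008 / 11205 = 72.29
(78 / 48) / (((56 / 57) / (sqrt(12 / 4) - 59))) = -43719 / 448 + 741 * sqrt(3) / 448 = -94.72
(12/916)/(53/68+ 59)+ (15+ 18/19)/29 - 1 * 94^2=-1510619350767/170972545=-8835.45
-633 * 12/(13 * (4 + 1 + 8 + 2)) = -2532/65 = -38.95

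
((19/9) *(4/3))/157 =76/4239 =0.02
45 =45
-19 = -19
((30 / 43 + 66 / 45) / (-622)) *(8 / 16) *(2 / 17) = -698 / 3410115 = -0.00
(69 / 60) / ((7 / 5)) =23 / 28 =0.82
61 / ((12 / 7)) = 427 / 12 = 35.58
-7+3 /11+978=971.27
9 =9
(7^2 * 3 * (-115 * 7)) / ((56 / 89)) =-188068.12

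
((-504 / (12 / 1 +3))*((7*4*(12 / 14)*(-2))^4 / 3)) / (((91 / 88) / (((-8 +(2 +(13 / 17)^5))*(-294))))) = -8952161551289155584 / 92290705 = -96999600894.69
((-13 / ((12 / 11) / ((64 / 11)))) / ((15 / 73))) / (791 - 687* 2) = 15184 / 26235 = 0.58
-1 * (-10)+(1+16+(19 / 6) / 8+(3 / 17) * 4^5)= 169811 / 816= 208.10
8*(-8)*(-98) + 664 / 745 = 4673304 / 745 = 6272.89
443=443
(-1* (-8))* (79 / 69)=632 / 69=9.16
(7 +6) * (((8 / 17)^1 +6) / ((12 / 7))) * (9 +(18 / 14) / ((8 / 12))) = 2145 / 4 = 536.25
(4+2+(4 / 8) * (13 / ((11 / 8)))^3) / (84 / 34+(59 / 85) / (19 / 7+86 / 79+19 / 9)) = 1427123090020 / 8617936173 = 165.60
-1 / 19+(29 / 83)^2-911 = -119232611 / 130891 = -910.93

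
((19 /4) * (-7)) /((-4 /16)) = 133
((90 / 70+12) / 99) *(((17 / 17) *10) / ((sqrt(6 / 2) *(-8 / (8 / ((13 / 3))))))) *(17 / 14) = -2635 *sqrt(3) / 21021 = -0.22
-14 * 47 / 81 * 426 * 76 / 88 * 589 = -522821138 / 297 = -1760340.53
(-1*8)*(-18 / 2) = 72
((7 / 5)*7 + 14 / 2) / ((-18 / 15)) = -14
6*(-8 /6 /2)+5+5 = 6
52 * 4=208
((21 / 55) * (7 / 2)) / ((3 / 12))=294 / 55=5.35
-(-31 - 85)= 116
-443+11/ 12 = -5305/ 12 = -442.08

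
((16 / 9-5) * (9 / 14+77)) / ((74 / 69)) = -725029 / 3108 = -233.28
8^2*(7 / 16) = 28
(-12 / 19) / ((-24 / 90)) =45 / 19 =2.37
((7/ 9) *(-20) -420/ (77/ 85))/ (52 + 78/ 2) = -47440/ 9009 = -5.27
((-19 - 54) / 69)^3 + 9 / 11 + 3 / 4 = 5550373 / 14454396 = 0.38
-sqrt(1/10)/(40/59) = -0.47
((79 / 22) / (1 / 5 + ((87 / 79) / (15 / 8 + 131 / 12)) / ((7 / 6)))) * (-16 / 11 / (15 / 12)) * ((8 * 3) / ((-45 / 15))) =3433448704 / 28121731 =122.09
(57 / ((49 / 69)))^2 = 15468489 / 2401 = 6442.52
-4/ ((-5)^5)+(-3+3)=4/ 3125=0.00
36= 36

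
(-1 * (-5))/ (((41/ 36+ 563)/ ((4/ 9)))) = 80/ 20309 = 0.00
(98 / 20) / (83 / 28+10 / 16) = 1.37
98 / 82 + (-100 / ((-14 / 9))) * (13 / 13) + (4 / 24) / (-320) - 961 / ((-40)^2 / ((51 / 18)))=87861323 / 1377600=63.78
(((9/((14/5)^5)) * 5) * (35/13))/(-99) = -78125/10986976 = -0.01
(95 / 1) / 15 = 19 / 3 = 6.33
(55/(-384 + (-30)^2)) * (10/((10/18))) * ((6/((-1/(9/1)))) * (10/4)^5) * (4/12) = -4640625/1376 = -3372.55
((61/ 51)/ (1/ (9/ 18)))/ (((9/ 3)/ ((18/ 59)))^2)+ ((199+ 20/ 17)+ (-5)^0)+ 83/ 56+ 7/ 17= 672977859/ 3313912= 203.08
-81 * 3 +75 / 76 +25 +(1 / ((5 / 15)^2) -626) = -63385 / 76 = -834.01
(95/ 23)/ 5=19/ 23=0.83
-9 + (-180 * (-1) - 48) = 123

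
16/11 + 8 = 104/11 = 9.45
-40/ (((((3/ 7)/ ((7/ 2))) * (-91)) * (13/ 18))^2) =-17640/ 28561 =-0.62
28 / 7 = 4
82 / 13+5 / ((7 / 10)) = 1224 / 91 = 13.45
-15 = -15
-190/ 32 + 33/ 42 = -577/ 112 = -5.15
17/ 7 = 2.43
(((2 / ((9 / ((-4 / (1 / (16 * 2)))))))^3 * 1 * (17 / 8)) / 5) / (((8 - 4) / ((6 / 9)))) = -17825792 / 10935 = -1630.16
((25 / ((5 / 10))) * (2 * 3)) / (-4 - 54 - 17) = -4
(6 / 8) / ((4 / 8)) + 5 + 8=29 / 2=14.50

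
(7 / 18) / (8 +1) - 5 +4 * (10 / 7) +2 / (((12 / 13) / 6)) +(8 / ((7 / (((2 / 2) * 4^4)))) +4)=310.33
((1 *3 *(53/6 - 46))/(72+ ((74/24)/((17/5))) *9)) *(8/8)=-7582/5451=-1.39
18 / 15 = 6 / 5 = 1.20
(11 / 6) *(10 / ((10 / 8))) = 44 / 3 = 14.67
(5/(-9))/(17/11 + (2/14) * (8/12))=-385/1137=-0.34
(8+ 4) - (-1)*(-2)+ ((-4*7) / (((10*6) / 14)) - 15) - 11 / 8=-12.91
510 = 510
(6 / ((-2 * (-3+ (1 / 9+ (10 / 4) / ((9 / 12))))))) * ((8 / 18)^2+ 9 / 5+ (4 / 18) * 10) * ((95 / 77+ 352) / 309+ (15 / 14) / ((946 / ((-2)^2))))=-501673532 / 15346485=-32.69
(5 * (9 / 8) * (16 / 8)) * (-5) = -225 / 4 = -56.25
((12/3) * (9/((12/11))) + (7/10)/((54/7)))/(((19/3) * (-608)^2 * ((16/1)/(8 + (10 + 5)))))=410987/20228014080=0.00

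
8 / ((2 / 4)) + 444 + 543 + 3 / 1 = 1006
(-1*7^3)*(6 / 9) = -228.67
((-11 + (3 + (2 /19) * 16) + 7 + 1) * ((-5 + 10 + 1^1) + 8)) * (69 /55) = 29.58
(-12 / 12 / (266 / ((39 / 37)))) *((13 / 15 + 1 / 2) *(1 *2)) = -533 / 49210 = -0.01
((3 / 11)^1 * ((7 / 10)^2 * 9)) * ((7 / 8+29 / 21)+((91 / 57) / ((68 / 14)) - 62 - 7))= -79.88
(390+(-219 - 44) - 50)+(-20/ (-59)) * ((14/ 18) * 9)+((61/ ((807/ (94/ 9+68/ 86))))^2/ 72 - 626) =-28310447588610197/ 51792099996411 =-546.62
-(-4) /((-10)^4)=1 /2500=0.00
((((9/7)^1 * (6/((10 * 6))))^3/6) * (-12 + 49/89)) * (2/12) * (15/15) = -82539/122108000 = -0.00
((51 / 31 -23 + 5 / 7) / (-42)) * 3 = 4479 / 3038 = 1.47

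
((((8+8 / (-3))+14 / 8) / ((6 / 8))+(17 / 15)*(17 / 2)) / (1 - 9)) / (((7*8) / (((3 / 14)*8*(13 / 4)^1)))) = -22321 / 94080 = -0.24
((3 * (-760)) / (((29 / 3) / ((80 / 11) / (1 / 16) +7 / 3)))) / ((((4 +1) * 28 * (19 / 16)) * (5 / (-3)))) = 1128096 / 11165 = 101.04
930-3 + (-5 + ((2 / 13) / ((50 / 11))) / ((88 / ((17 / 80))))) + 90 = 210496017 / 208000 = 1012.00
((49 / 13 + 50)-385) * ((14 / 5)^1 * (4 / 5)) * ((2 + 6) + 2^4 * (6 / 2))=-13503616 / 325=-41549.59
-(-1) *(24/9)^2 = 64/9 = 7.11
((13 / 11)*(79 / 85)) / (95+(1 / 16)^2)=262912 / 22740135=0.01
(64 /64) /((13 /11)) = 11 /13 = 0.85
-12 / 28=-3 / 7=-0.43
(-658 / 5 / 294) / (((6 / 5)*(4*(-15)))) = 47 / 7560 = 0.01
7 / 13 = 0.54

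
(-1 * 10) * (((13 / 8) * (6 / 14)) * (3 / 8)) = -2.61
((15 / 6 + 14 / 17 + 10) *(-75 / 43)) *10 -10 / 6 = -513280 / 2193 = -234.05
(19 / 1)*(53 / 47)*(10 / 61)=10070 / 2867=3.51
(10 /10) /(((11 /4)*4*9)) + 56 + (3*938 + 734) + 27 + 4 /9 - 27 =3604.45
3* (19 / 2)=57 / 2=28.50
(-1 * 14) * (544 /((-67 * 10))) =3808 /335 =11.37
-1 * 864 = -864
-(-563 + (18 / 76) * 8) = 561.11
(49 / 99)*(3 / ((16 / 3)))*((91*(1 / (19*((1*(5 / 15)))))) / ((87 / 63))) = 280917 / 96976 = 2.90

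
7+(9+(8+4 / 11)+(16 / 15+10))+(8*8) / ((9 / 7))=42178 / 495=85.21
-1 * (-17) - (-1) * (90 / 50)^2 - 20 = 6 / 25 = 0.24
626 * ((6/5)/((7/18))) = 67608/35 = 1931.66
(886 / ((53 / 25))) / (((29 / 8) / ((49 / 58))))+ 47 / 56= 245213331 / 2496088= 98.24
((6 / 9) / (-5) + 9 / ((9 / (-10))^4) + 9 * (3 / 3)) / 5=4.52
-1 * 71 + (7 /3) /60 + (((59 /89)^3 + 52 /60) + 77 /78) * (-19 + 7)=-31904861213 /329925492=-96.70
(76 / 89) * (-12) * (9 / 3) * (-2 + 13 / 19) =3600 / 89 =40.45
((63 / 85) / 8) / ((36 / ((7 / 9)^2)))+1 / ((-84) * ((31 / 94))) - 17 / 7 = -2.46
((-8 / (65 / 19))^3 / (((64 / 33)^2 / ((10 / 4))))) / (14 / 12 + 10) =-22408353 / 29439800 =-0.76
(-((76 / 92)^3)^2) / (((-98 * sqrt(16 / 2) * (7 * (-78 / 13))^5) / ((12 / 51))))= -47045881 * sqrt(2) / 32232089860899663168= -0.00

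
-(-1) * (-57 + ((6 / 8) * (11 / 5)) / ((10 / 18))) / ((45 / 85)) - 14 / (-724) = -5540627 / 54300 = -102.04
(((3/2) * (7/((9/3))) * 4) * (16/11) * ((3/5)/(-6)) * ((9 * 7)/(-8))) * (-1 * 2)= -1764/55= -32.07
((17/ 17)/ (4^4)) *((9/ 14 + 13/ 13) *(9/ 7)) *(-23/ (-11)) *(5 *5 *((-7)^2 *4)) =119025/ 1408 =84.53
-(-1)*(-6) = -6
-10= -10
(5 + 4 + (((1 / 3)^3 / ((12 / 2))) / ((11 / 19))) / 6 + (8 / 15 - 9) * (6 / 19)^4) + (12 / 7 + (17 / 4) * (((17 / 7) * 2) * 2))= 51.92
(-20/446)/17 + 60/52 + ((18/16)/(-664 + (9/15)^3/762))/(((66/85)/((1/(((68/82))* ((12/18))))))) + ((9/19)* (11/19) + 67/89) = 25548759913381487043/11750291274956057824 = 2.17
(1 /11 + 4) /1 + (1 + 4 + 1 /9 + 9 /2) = 2713 /198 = 13.70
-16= -16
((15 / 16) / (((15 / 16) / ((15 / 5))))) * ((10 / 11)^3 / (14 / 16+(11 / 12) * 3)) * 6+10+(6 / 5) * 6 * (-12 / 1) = -14024818 / 192995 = -72.67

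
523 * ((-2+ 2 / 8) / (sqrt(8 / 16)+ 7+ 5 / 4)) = -120813 / 1081+ 7322 * sqrt(2) / 1081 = -102.18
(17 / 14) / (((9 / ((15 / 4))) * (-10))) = -17 / 336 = -0.05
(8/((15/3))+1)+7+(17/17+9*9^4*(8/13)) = 2362649/65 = 36348.45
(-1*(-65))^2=4225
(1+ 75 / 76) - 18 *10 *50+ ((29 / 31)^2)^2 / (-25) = -15788776561581 / 1754689900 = -8998.04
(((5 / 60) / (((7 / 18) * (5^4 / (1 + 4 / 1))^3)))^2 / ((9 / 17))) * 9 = 153 / 747680664062500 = 0.00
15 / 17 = 0.88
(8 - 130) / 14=-61 / 7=-8.71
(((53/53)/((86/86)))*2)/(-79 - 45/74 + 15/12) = -296/11597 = -0.03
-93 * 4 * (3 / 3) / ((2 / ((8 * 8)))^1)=-11904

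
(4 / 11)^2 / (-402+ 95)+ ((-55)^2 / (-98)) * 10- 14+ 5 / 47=-27595503032 / 85549541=-322.57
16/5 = 3.20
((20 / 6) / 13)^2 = 100 / 1521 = 0.07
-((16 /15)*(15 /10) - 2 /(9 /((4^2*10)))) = 1528 /45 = 33.96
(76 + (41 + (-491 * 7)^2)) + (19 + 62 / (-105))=1240375963 / 105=11813104.41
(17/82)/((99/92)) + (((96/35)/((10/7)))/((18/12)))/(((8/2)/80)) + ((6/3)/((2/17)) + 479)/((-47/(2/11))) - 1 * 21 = 2741309/953865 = 2.87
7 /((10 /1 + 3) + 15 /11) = 77 /158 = 0.49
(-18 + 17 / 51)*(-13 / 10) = 22.97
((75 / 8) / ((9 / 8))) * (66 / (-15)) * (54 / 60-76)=8261 / 3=2753.67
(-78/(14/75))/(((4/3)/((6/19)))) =-26325/266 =-98.97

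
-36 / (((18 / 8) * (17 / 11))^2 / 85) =-253.07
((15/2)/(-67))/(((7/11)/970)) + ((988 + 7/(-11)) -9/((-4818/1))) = 816.74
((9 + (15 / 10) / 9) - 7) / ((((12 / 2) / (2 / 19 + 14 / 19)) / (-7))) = -364 / 171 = -2.13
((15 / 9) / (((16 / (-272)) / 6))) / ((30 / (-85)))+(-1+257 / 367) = 529985 / 1101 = 481.37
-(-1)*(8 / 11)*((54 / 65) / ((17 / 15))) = 1296 / 2431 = 0.53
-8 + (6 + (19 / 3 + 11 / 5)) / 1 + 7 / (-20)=371 / 60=6.18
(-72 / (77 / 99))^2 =419904 / 49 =8569.47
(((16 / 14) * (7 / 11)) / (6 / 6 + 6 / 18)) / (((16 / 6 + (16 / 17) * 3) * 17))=9 / 1540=0.01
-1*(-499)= 499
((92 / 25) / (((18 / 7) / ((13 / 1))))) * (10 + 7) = 71162 / 225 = 316.28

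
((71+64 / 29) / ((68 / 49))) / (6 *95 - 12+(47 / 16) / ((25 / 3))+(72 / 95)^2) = 751074940 / 7957911837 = 0.09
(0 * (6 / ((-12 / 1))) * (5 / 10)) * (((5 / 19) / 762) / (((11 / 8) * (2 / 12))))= 0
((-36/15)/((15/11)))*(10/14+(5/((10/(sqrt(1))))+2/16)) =-33/14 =-2.36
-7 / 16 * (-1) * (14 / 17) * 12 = 4.32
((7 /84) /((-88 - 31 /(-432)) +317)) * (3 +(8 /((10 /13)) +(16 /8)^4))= 756 /70685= 0.01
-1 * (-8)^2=-64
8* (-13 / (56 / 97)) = -1261 / 7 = -180.14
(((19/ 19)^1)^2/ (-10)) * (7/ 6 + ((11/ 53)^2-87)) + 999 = 169817369/ 168540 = 1007.58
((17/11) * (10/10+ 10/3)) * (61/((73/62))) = 835822/2409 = 346.96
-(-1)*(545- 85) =460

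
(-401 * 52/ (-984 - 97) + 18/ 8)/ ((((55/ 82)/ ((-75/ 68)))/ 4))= -5207205/ 36754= -141.68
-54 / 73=-0.74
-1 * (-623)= 623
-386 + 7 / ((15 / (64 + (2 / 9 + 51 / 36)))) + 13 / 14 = -1339783 / 3780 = -354.44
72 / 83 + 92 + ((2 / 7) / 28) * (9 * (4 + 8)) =382174 / 4067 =93.97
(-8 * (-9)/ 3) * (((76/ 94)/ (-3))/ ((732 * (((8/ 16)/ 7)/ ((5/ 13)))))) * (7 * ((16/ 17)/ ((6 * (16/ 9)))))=-18620/ 633607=-0.03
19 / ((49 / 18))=342 / 49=6.98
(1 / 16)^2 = 1 / 256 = 0.00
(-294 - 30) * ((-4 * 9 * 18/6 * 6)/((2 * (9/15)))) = 174960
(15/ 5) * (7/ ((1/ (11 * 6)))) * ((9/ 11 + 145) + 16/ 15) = 1017912/ 5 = 203582.40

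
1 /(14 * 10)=1 /140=0.01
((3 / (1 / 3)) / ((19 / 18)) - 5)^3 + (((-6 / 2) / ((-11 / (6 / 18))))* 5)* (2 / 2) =3342688 / 75449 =44.30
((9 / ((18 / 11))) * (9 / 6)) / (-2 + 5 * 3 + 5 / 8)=66 / 109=0.61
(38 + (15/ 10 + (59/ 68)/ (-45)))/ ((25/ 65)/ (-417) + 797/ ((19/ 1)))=4147804063/ 4406850840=0.94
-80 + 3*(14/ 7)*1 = -74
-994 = -994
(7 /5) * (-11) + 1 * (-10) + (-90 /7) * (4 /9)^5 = -25.62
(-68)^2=4624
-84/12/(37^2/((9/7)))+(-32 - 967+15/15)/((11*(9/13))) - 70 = -27249467/135531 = -201.06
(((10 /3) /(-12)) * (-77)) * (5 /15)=385 /54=7.13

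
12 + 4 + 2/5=82/5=16.40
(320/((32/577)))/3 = 5770/3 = 1923.33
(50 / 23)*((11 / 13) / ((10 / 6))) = 330 / 299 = 1.10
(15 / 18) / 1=5 / 6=0.83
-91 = -91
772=772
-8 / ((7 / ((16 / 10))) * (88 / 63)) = -72 / 55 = -1.31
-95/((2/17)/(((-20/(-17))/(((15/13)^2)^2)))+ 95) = -1085318/1087343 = -1.00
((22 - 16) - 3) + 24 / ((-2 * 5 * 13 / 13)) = 3 / 5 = 0.60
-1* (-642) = 642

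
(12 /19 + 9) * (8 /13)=1464 /247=5.93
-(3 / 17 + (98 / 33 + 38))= -23083 / 561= -41.15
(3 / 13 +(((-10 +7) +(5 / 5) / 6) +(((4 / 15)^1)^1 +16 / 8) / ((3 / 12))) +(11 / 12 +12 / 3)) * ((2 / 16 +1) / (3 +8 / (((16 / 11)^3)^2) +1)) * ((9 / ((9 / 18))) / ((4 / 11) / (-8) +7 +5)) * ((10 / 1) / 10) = 3.98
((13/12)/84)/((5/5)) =13/1008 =0.01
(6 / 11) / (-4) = -3 / 22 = -0.14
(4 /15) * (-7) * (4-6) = 56 /15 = 3.73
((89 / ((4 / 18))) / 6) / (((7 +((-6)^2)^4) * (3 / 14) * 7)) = 89 / 3359246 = 0.00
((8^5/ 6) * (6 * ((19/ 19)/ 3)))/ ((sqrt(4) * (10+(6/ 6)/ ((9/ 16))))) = 24576/ 53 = 463.70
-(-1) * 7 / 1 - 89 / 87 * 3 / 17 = 3362 / 493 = 6.82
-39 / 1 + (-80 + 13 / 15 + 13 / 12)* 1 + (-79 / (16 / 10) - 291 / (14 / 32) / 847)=-39655593 / 237160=-167.21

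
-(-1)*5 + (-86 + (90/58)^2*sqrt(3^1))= -81 + 2025*sqrt(3)/841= -76.83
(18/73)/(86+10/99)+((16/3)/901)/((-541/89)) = 859886369/454966705698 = 0.00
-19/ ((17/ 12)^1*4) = -57/ 17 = -3.35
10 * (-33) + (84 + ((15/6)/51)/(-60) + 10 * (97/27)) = -771395/3672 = -210.07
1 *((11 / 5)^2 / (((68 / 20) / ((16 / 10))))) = 968 / 425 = 2.28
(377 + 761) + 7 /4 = 4559 /4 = 1139.75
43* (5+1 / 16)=3483 / 16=217.69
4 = 4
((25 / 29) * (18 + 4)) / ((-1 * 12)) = -275 / 174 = -1.58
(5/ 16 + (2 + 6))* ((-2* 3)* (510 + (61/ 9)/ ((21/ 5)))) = -1837205/ 72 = -25516.74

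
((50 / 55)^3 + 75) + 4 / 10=76.15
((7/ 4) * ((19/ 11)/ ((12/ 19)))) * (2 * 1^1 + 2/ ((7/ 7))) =2527/ 132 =19.14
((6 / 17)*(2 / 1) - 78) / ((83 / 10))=-13140 / 1411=-9.31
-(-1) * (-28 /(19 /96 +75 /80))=-2688 /109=-24.66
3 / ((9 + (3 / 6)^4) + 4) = 48 / 209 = 0.23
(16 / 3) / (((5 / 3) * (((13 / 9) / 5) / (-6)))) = -864 / 13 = -66.46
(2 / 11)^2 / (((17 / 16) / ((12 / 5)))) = 768 / 10285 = 0.07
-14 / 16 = -7 / 8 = -0.88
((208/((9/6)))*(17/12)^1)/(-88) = -221/99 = -2.23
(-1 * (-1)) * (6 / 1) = 6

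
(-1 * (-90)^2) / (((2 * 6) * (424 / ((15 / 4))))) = -5.97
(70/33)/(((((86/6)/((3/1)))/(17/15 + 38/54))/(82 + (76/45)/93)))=38443552/574695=66.89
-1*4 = -4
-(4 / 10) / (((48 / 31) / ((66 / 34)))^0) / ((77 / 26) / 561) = -2652 / 35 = -75.77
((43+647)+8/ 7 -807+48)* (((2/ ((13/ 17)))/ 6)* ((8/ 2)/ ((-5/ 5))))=32300/ 273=118.32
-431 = -431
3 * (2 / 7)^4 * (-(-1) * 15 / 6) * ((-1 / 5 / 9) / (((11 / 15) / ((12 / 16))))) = -30 / 26411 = -0.00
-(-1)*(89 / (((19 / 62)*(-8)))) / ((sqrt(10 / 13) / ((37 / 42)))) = -102083*sqrt(130) / 31920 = -36.46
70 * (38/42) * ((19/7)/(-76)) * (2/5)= -19/21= -0.90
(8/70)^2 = 0.01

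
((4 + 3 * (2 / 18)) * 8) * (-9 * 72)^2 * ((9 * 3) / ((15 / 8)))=1048080384 / 5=209616076.80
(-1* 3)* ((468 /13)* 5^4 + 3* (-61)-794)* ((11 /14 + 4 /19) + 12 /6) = -51461493 /266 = -193464.26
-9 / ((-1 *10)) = 9 / 10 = 0.90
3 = 3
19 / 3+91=292 / 3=97.33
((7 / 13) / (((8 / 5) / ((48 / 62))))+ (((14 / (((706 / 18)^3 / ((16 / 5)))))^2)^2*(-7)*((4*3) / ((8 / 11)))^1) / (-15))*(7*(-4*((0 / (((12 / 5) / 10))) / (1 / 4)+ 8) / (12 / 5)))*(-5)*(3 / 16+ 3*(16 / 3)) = 742356191055307452345318057633959813803 / 377173801897536226090212431606980750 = 1968.21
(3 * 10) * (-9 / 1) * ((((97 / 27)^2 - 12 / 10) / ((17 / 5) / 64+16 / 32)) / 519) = -27309440 / 2480301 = -11.01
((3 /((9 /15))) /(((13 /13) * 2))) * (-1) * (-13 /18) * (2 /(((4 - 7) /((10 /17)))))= -325 /459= -0.71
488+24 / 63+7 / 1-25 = 9878 / 21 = 470.38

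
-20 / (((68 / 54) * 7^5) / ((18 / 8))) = -1215 / 571438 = -0.00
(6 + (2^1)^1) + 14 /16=71 /8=8.88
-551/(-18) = 551/18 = 30.61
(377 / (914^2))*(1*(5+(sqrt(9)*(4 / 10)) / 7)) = 68237 / 29238860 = 0.00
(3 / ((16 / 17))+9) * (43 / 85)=1677 / 272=6.17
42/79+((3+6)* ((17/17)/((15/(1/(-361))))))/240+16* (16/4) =736151121/11407600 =64.53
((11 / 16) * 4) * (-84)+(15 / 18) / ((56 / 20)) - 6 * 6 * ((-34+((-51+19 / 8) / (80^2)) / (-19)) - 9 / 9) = 5256755279 / 5107200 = 1029.28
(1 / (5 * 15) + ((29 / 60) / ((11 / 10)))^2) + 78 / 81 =382031 / 326700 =1.17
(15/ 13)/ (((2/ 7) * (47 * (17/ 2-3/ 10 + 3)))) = 75/ 9776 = 0.01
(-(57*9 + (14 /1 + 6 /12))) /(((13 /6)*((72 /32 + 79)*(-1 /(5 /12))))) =211 /169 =1.25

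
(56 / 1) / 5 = 56 / 5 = 11.20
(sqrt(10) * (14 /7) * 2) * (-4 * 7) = -112 * sqrt(10) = -354.18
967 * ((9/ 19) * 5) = 43515/ 19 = 2290.26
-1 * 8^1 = -8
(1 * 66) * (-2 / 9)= -44 / 3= -14.67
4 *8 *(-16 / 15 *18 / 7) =-3072 / 35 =-87.77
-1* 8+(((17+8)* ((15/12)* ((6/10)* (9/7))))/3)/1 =1/28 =0.04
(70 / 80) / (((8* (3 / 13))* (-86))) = -91 / 16512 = -0.01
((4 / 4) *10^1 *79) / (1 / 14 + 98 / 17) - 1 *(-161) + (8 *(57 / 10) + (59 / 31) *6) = 76081577 / 215295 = 353.38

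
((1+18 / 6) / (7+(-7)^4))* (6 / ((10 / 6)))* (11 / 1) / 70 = 99 / 105350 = 0.00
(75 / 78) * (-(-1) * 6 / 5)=15 / 13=1.15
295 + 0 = 295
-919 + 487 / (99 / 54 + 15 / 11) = -161767 / 211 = -766.67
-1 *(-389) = 389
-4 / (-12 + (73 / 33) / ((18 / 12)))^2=-9801 / 271441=-0.04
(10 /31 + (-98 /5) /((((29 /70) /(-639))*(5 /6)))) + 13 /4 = 652334987 /17980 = 36281.14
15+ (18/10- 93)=-381/5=-76.20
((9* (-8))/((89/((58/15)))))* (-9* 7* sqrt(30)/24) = 3654* sqrt(30)/445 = 44.97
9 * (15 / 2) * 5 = 675 / 2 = 337.50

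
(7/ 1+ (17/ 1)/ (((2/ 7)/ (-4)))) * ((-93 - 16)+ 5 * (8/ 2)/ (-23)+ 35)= 397782/ 23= 17294.87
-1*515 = -515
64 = 64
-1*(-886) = 886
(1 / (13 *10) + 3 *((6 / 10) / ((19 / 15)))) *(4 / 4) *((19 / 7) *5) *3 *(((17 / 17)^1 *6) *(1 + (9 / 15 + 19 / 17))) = 1048113 / 1105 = 948.52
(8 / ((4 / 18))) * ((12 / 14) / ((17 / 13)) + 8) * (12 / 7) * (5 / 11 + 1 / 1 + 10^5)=489463119360 / 9163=53417343.59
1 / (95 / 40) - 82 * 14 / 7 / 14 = -1502 / 133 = -11.29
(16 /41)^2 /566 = 128 /475723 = 0.00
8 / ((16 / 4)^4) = 1 / 32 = 0.03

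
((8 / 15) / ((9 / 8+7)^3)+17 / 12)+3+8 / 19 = 4.84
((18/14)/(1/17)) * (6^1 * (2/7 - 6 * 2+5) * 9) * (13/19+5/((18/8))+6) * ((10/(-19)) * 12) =7885362960/17689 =445777.77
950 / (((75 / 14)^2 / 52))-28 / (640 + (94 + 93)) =320287492 / 186075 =1721.28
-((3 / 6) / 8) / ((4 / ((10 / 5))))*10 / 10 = -1 / 32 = -0.03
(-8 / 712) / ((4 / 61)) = -61 / 356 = -0.17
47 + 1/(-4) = 187/4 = 46.75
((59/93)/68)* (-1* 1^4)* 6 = -59/1054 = -0.06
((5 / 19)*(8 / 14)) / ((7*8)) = 0.00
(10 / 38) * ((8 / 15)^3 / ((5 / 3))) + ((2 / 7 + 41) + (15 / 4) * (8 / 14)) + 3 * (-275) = -116939041 / 149625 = -781.55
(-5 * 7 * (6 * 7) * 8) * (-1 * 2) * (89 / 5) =418656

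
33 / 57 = 11 / 19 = 0.58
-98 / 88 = -49 / 44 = -1.11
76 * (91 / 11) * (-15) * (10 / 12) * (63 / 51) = -1815450 / 187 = -9708.29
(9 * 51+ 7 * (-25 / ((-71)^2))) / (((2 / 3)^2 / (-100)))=-520569900 / 5041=-103267.19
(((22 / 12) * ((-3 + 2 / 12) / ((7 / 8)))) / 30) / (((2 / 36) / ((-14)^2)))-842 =-23102 / 15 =-1540.13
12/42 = 2/7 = 0.29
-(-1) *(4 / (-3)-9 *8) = -220 / 3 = -73.33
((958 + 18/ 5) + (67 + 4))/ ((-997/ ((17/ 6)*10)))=-29257/ 997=-29.35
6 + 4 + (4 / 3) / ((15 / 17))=518 / 45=11.51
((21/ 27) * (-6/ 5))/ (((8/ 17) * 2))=-119/ 120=-0.99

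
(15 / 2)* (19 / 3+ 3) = 70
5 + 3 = 8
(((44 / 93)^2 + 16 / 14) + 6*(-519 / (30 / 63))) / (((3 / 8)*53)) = -15833286008 / 48131685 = -328.96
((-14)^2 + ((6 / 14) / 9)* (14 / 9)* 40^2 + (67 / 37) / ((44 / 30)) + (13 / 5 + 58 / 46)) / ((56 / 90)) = 807814877 / 1572648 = 513.67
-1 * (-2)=2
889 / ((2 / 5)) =4445 / 2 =2222.50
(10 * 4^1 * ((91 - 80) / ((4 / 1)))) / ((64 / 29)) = 1595 / 32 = 49.84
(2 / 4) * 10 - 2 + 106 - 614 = -505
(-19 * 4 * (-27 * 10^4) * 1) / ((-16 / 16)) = -20520000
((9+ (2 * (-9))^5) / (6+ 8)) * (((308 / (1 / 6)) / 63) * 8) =-31672608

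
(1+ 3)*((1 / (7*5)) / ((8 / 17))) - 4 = -263 / 70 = -3.76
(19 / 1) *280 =5320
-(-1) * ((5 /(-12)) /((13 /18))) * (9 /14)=-135 /364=-0.37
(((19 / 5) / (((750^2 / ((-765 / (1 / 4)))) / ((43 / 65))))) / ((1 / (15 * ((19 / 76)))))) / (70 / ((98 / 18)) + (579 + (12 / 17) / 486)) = -401628213 / 4635251562500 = -0.00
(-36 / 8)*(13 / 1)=-117 / 2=-58.50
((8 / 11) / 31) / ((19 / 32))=256 / 6479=0.04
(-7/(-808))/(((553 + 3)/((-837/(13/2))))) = -0.00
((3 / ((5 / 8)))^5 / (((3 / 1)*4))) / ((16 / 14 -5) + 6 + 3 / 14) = 3096576 / 34375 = 90.08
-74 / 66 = -37 / 33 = -1.12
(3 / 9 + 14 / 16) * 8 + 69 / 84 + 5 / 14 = 911 / 84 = 10.85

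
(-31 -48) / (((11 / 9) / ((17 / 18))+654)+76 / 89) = -119527 / 992752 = -0.12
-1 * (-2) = 2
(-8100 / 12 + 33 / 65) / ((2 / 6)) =-131526 / 65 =-2023.48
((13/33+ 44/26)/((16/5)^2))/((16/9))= 67125/585728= 0.11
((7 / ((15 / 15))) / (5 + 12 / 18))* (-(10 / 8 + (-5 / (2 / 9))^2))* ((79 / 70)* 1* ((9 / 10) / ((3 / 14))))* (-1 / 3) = 336777 / 340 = 990.52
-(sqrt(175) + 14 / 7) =-5 * sqrt(7)- 2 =-15.23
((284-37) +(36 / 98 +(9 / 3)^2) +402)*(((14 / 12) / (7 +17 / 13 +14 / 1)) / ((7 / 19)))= 398411 / 4263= 93.46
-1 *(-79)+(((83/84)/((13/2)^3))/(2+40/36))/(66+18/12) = 382706498/4844385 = 79.00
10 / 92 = 5 / 46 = 0.11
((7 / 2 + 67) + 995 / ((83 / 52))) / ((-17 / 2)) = -115183 / 1411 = -81.63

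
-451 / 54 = -8.35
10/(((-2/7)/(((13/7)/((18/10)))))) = -325/9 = -36.11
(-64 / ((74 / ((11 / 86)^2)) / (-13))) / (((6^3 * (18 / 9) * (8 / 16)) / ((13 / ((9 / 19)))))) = 388531 / 16624359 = 0.02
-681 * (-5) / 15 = 227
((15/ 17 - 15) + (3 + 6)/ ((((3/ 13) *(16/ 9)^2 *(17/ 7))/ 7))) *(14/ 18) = 217819/ 13056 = 16.68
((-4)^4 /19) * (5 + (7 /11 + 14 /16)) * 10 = 183360 /209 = 877.32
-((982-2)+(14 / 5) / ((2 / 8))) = -4956 / 5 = -991.20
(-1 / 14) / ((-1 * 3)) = 1 / 42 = 0.02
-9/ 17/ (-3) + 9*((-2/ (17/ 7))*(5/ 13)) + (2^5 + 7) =8028/ 221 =36.33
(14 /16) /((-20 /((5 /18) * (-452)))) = 791 /144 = 5.49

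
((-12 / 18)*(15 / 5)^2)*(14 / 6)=-14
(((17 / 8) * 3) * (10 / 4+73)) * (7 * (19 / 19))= 53907 / 16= 3369.19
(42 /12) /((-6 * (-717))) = 7 /8604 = 0.00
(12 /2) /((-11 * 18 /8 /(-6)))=16 /11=1.45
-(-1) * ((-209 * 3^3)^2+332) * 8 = 254750248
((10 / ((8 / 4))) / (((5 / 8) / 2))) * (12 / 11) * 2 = 384 / 11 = 34.91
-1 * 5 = -5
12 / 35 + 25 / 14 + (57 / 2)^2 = 114013 / 140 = 814.38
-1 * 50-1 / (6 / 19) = -319 / 6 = -53.17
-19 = -19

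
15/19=0.79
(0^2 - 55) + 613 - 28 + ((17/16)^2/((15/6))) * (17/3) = 1022513/1920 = 532.56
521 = 521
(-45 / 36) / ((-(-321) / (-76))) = 95 / 321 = 0.30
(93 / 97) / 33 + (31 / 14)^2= 4.93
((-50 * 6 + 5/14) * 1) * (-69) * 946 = 136912215/7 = 19558887.86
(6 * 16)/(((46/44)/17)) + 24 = 1585.04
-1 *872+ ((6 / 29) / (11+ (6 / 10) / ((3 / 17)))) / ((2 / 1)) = -606907 / 696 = -871.99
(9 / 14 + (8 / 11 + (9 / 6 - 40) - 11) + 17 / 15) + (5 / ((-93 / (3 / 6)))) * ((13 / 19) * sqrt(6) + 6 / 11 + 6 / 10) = -3367627 / 71610 - 65 * sqrt(6) / 3534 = -47.07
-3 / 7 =-0.43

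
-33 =-33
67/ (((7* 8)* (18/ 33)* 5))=737/ 1680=0.44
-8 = -8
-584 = -584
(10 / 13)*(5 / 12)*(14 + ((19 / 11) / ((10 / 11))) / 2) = 115 / 24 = 4.79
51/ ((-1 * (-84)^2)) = -17/ 2352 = -0.01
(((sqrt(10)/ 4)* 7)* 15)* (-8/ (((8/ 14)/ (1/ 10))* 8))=-147* sqrt(10)/ 32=-14.53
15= 15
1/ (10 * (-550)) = -1/ 5500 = -0.00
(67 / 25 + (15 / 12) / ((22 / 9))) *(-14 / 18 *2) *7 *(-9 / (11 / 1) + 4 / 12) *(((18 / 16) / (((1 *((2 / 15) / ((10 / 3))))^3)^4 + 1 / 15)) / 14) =117175579071044921875 / 5769729614257813952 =20.31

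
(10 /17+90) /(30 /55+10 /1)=4235 /493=8.59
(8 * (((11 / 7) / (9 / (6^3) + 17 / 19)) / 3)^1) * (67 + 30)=1297472 / 2989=434.08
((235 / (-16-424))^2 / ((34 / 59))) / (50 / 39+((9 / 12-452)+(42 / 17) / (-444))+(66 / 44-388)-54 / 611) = -149816589 / 253194645088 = -0.00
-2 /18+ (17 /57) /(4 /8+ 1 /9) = 709 /1881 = 0.38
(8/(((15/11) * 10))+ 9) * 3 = 719/25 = 28.76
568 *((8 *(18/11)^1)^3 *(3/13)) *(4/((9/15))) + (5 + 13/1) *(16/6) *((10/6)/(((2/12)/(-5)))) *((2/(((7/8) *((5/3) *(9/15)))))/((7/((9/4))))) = 1958635.41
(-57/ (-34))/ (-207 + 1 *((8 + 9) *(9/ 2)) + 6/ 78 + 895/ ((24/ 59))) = 8892/ 10978141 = 0.00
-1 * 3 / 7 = -3 / 7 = -0.43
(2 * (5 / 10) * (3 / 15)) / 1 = 1 / 5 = 0.20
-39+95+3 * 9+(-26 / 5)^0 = 84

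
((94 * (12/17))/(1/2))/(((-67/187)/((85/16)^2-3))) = -10014807/1072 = -9342.17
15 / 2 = 7.50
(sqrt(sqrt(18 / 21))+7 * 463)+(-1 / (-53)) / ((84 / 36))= 6^(1 / 4) * 7^(3 / 4) / 7+1202414 / 371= 3241.97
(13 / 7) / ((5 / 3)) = 39 / 35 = 1.11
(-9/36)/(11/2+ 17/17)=-0.04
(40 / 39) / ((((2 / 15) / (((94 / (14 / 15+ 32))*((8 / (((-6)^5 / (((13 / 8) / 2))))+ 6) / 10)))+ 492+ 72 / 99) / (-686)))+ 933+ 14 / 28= 932.07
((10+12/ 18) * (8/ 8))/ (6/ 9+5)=32/ 17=1.88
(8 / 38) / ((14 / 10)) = 20 / 133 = 0.15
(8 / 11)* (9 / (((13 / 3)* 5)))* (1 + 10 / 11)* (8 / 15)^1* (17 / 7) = 29376 / 39325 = 0.75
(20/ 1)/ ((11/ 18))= 360/ 11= 32.73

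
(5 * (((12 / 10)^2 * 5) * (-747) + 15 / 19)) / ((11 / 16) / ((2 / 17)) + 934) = -5449312 / 190475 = -28.61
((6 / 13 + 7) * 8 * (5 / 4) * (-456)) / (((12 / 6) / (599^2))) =-79352429160 / 13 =-6104033012.31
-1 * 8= -8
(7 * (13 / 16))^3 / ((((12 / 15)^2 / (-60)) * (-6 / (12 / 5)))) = 56517825 / 8192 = 6899.15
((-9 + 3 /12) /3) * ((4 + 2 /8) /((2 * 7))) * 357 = -10115 /32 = -316.09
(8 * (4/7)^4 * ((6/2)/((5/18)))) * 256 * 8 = 226492416/12005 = 18866.51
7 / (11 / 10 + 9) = 70 / 101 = 0.69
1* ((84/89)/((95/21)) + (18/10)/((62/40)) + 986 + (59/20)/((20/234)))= 10713645923/10484200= 1021.88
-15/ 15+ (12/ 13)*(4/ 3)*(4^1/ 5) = -1/ 65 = -0.02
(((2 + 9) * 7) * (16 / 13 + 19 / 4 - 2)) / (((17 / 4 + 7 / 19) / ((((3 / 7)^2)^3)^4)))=452546260621389 / 4625318300473674861967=0.00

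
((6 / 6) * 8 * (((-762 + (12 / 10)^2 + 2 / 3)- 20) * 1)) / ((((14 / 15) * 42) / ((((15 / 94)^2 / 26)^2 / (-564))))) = 2350125 / 8682084584992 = 0.00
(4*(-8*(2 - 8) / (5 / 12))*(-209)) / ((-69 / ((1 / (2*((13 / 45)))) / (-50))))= -361152 / 7475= -48.31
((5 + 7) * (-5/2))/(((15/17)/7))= -238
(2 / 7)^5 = 32 / 16807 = 0.00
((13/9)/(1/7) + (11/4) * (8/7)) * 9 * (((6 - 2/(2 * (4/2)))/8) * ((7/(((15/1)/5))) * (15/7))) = 45925/112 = 410.04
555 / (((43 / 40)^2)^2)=1420800000 / 3418801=415.58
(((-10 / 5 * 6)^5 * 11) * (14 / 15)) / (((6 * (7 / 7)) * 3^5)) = -78848 / 45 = -1752.18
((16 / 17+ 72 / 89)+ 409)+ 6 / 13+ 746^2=10954201327 / 19669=556927.21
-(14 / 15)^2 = -196 / 225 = -0.87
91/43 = 2.12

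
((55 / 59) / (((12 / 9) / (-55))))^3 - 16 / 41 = -56860.00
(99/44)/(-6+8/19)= -0.40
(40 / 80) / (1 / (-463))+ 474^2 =448889 / 2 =224444.50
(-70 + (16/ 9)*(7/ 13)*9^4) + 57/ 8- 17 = 644877/ 104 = 6200.74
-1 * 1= -1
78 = 78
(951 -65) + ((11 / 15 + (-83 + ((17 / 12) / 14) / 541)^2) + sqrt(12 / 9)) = 7776.86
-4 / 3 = -1.33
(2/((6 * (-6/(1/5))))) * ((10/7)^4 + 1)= -12401/216090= -0.06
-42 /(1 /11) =-462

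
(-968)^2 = 937024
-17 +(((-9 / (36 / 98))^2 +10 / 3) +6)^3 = 391419951499 / 1728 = 226516175.64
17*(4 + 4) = 136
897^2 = 804609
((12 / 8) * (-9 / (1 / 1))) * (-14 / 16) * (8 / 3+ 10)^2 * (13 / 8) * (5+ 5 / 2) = 1478295 / 64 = 23098.36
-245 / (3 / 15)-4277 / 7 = -1836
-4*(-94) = 376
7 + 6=13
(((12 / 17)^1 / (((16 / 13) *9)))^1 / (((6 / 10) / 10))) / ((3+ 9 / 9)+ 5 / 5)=0.21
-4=-4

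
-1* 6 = -6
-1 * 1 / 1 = -1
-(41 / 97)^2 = -1681 / 9409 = -0.18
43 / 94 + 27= 2581 / 94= 27.46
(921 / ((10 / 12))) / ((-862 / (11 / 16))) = -30393 / 34480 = -0.88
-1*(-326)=326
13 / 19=0.68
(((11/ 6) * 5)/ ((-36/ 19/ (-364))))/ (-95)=-1001/ 54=-18.54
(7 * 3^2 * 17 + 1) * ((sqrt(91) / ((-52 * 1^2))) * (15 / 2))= -2010 * sqrt(91) / 13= -1474.94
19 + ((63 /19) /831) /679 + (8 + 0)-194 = -85255334 /510511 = -167.00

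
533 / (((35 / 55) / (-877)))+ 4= -734546.14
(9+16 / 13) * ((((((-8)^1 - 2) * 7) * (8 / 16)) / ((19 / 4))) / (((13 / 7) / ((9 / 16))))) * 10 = -77175 / 338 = -228.33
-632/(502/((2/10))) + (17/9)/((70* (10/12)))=-28913/131775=-0.22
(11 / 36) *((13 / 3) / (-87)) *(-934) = 66781 / 4698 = 14.21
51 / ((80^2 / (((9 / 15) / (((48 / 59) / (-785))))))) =-4.61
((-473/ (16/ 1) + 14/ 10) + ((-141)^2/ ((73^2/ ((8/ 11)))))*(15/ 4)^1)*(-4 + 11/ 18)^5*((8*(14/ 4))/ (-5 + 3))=-166238919480639383/ 1476861154560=-112562.32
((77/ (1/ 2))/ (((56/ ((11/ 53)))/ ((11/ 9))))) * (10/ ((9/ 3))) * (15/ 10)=6655/ 1908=3.49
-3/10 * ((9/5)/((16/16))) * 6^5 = -104976/25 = -4199.04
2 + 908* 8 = 7266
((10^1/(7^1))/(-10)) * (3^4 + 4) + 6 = -43/7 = -6.14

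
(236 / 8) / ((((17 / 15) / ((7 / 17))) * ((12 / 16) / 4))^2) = 9251200 / 83521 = 110.76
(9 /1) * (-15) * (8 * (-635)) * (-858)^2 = 504861271200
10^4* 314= 3140000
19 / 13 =1.46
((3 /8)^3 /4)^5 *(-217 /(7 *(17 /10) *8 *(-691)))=2224080585 /1692921114327078928384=0.00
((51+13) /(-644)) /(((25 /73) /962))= -1123616 /4025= -279.16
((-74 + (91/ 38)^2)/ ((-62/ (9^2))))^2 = 7954.00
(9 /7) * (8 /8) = 9 /7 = 1.29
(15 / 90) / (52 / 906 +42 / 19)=2869 / 39040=0.07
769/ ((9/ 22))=16918/ 9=1879.78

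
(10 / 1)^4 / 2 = 5000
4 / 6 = 2 / 3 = 0.67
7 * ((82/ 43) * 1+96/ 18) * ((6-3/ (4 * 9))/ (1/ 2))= 232099/ 387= 599.74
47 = 47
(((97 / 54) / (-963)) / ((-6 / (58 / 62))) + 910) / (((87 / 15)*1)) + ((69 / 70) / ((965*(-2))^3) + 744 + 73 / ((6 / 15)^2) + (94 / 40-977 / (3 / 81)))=-882916534694285524458593 / 35289131068851030000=-25019.50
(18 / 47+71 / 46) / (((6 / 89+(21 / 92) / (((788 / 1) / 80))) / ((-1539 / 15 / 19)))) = -14604989 / 127182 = -114.84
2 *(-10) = -20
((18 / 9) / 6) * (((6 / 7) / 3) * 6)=4 / 7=0.57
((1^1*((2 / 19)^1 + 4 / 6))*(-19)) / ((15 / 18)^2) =-528 / 25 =-21.12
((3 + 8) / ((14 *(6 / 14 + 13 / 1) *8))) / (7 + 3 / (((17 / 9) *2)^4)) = 83521 / 80105390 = 0.00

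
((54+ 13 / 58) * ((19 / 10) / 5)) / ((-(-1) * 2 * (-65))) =-11951 / 75400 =-0.16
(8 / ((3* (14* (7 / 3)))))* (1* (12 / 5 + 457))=9188 / 245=37.50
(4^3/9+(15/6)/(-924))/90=39409/498960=0.08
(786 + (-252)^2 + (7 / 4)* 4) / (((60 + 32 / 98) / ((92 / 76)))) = 72462719 / 56164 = 1290.20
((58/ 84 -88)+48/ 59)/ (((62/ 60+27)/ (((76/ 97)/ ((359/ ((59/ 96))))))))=-20362015/ 4920072024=-0.00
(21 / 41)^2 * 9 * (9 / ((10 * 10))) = 0.21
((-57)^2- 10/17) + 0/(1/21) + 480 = 63383/17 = 3728.41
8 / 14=4 / 7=0.57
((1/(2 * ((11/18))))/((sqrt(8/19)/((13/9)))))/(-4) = -13 * sqrt(38)/176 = -0.46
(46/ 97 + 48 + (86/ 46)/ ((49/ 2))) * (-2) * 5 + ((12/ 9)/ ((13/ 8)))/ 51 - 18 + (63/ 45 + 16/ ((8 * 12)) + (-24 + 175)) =-763030279931/ 2174354910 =-350.92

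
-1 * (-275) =275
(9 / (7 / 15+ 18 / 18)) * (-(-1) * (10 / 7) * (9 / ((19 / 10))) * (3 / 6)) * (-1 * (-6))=182250 / 1463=124.57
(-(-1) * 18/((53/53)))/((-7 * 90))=-1/35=-0.03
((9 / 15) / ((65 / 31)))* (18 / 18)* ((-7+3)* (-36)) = 13392 / 325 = 41.21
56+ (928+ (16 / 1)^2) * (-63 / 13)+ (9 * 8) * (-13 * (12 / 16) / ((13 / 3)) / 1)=-5843.85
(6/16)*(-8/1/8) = -3/8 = -0.38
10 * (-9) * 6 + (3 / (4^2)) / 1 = -8637 / 16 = -539.81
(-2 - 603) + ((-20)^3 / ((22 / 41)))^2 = 26895926795 / 121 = 222280386.74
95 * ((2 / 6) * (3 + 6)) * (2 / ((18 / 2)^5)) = 190 / 19683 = 0.01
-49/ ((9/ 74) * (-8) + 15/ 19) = 34447/ 129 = 267.03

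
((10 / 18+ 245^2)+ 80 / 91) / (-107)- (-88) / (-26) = -49458254 / 87633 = -564.38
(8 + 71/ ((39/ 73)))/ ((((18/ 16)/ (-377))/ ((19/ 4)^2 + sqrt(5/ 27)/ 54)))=-57527155/ 54 -637420 *sqrt(15)/ 6561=-1065693.96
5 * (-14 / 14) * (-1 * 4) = 20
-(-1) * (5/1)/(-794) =-5/794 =-0.01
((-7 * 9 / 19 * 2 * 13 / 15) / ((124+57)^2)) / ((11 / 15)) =-1638 / 6847049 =-0.00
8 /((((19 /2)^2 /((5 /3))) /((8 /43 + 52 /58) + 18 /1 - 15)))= 271520 /450167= 0.60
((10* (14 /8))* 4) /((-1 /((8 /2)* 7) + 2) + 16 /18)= 17640 /719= 24.53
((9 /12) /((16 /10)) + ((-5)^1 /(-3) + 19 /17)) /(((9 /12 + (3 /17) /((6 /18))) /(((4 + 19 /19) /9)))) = 26545 /18792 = 1.41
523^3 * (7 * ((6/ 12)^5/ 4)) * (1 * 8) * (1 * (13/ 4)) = 13018065697/ 64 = 203407276.52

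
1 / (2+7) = 1 / 9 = 0.11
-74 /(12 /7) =-259 /6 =-43.17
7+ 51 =58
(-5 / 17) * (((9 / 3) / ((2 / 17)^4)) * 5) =-368475 / 16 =-23029.69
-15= -15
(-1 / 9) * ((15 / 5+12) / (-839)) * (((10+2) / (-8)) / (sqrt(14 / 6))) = -5 * sqrt(21) / 11746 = -0.00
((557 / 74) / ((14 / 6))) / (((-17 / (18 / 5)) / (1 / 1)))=-15039 / 22015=-0.68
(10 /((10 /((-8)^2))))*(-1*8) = -512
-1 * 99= -99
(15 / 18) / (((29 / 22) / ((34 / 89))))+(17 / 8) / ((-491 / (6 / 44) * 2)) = 322800947 / 1338238176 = 0.24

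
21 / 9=7 / 3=2.33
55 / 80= 11 / 16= 0.69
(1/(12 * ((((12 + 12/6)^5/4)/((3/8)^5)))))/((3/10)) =0.00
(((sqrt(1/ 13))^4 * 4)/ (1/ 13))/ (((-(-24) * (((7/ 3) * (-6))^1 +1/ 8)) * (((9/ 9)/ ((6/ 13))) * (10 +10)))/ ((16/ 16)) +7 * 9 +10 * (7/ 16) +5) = -32/ 1493193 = -0.00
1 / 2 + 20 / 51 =91 / 102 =0.89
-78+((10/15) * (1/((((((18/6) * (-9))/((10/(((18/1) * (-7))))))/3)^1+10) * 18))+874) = 13260569/16659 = 796.00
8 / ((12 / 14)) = 28 / 3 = 9.33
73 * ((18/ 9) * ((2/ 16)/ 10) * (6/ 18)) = 73/ 120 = 0.61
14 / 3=4.67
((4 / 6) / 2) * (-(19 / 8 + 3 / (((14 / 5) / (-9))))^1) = 407 / 168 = 2.42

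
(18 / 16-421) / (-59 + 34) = 16.80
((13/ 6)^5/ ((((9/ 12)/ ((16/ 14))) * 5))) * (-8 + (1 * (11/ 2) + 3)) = 371293/ 51030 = 7.28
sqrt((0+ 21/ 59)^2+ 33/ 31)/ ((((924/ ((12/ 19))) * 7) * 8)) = sqrt(249054)/ 37461578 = 0.00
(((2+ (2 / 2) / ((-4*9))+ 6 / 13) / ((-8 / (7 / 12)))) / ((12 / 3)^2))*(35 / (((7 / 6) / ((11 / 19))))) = -438515 / 2276352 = -0.19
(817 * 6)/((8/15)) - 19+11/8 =73389/8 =9173.62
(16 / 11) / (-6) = -0.24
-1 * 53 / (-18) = 53 / 18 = 2.94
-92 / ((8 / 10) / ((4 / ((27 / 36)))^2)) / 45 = -5888 / 81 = -72.69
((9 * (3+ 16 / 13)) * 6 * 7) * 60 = 1247400 / 13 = 95953.85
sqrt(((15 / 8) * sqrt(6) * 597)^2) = 8955 * sqrt(6) / 8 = 2741.90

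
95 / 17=5.59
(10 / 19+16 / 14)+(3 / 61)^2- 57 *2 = -55590543 / 494893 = -112.33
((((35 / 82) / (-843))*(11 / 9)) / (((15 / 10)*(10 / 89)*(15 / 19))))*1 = -130207 / 27996030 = -0.00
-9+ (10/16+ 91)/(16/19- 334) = -469687/50640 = -9.28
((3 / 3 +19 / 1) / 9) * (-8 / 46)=-80 / 207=-0.39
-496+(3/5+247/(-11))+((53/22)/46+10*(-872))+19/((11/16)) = -46603439/5060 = -9210.17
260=260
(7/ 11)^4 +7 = 104888/ 14641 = 7.16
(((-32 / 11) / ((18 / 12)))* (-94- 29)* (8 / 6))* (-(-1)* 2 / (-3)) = -20992 / 99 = -212.04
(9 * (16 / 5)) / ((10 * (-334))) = -0.01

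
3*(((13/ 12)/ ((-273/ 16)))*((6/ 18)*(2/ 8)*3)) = -1/ 21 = -0.05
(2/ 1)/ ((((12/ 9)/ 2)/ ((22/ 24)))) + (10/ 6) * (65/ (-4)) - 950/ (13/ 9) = -26599/ 39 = -682.03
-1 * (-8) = 8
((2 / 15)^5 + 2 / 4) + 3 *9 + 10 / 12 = 21515657 / 759375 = 28.33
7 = 7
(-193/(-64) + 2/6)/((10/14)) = 4501/960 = 4.69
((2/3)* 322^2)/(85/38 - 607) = -160816/1407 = -114.30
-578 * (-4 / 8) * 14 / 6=2023 / 3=674.33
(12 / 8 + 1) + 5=15 / 2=7.50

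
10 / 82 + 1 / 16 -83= -54327 / 656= -82.82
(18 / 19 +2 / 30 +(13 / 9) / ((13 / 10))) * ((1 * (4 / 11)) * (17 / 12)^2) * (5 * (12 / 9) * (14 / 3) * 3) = 7351582 / 50787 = 144.75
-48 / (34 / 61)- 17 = -1753 / 17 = -103.12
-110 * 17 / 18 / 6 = -935 / 54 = -17.31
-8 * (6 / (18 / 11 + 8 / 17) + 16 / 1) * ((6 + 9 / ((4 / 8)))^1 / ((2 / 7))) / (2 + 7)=-831712 / 591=-1407.30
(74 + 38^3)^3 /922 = 82942715491268 /461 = 179919122540.71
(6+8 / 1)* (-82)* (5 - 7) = 2296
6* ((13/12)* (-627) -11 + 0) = -8283/2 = -4141.50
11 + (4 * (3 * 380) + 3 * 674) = 6593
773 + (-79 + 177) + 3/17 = 14810/17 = 871.18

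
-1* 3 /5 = -3 /5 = -0.60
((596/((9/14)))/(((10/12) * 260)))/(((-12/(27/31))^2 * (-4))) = -28161/4997200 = -0.01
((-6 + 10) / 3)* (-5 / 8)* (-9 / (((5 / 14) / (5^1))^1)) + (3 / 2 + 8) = 229 / 2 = 114.50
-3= -3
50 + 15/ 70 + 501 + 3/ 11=84929/ 154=551.49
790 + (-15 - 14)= 761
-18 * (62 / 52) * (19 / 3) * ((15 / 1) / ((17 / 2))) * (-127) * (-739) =-4975147530 / 221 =-22511979.77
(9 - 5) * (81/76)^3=531441/109744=4.84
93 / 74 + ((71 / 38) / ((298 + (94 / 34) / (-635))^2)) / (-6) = 109711390429643263 / 87297478982647284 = 1.26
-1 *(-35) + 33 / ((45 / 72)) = 439 / 5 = 87.80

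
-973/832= -1.17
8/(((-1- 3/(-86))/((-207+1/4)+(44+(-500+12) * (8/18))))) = 2350724/747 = 3146.89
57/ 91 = 0.63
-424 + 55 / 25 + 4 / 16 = -8431 / 20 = -421.55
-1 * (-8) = 8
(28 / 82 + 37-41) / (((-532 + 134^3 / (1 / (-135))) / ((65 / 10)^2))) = 12675 / 26635614904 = 0.00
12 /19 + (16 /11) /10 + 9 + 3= 13352 /1045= 12.78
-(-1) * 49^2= 2401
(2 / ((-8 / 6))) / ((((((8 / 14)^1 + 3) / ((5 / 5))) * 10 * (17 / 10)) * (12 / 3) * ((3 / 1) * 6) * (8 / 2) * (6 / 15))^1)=-7 / 32640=-0.00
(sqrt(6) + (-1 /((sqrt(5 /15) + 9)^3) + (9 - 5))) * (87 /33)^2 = 920895 * sqrt(3) /857435524 + 841 * sqrt(6) /121 + 23829745933 /857435524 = 44.82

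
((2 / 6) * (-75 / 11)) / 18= -25 / 198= -0.13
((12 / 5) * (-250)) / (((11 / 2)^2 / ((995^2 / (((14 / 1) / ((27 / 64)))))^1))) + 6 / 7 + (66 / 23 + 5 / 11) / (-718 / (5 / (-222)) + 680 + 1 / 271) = -591734.86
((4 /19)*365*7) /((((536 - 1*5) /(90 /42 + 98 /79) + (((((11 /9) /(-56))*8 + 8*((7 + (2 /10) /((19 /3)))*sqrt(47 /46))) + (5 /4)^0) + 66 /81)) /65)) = 143918944358173325932500 /568861089821668918919 - 1109792777030938728000*sqrt(2162) /568861089821668918919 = 162.28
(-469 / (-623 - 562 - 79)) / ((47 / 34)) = 7973 / 29704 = 0.27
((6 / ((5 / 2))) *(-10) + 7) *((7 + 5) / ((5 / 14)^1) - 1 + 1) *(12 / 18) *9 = -3427.20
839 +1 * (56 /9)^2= 71095 /81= 877.72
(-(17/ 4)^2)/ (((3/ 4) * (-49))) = 0.49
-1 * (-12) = 12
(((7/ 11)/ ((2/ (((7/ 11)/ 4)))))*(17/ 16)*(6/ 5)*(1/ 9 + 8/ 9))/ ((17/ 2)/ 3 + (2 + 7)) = 0.01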